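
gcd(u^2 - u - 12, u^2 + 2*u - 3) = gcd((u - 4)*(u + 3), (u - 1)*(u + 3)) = u + 3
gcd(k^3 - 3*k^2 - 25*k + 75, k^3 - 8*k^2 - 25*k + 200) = k^2 - 25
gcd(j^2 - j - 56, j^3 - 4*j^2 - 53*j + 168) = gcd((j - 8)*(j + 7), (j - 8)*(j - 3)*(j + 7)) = j^2 - j - 56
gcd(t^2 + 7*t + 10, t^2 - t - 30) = t + 5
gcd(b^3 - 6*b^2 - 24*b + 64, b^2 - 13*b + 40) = b - 8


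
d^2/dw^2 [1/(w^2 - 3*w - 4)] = 2*(w^2 - 3*w - (2*w - 3)^2 - 4)/(-w^2 + 3*w + 4)^3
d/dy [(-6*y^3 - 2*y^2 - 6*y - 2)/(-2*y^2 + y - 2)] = 2*(6*y^4 - 6*y^3 + 11*y^2 + 7)/(4*y^4 - 4*y^3 + 9*y^2 - 4*y + 4)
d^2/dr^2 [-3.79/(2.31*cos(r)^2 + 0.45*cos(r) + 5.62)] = (80.895276*(1 - cos(r)^2)^2 + 11.819115*cos(r)^3 - 155.595039*cos(r)^2 - 33.22314*cos(r) + 15.97485)/(2.31*cos(r)^2 + 0.45*cos(r) + 5.62)^3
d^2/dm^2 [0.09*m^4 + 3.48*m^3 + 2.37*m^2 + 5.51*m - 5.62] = 1.08*m^2 + 20.88*m + 4.74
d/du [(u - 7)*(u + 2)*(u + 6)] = 3*u^2 + 2*u - 44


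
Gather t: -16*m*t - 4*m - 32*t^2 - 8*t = -4*m - 32*t^2 + t*(-16*m - 8)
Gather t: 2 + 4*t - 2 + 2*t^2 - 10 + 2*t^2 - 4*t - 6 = 4*t^2 - 16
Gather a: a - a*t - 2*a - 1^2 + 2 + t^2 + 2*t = a*(-t - 1) + t^2 + 2*t + 1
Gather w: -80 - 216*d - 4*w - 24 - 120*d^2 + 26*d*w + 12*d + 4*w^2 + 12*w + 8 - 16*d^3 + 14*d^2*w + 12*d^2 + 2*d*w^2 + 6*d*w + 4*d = -16*d^3 - 108*d^2 - 200*d + w^2*(2*d + 4) + w*(14*d^2 + 32*d + 8) - 96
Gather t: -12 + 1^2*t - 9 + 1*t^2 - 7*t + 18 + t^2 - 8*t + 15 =2*t^2 - 14*t + 12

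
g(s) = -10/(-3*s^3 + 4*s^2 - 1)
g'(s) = -10*(9*s^2 - 8*s)/(-3*s^3 + 4*s^2 - 1)^2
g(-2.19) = -0.20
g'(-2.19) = -0.25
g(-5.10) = -0.02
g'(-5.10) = -0.01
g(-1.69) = -0.40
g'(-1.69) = -0.63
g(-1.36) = -0.72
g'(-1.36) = -1.42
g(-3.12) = -0.08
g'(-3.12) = -0.07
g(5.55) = 0.03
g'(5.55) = -0.02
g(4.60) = 0.05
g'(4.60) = -0.04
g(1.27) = 14.42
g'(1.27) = -90.56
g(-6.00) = -0.01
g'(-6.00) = -0.00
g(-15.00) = 0.00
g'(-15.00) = 0.00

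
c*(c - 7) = c^2 - 7*c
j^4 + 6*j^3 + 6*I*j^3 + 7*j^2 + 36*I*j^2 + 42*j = j*(j + 6)*(j - I)*(j + 7*I)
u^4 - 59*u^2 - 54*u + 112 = (u - 8)*(u - 1)*(u + 2)*(u + 7)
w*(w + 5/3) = w^2 + 5*w/3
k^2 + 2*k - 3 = (k - 1)*(k + 3)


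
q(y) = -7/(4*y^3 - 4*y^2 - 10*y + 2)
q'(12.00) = 0.00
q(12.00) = 0.00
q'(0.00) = -17.50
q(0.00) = -3.50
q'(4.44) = 0.03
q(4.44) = -0.03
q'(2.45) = 1.96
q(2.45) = -0.57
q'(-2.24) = 0.29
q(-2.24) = 0.17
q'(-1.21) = 90.14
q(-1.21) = -6.05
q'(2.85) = 0.40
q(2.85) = -0.21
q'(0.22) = -635.15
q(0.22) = 19.94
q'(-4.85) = 0.01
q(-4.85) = 0.01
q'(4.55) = 0.02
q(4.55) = -0.03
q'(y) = -7*(-12*y^2 + 8*y + 10)/(4*y^3 - 4*y^2 - 10*y + 2)^2 = 7*(6*y^2 - 4*y - 5)/(2*(2*y^3 - 2*y^2 - 5*y + 1)^2)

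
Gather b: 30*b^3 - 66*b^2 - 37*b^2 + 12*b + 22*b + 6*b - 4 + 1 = 30*b^3 - 103*b^2 + 40*b - 3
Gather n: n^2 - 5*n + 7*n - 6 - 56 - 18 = n^2 + 2*n - 80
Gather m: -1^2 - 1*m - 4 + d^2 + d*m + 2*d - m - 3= d^2 + 2*d + m*(d - 2) - 8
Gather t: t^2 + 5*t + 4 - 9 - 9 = t^2 + 5*t - 14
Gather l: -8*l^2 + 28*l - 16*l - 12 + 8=-8*l^2 + 12*l - 4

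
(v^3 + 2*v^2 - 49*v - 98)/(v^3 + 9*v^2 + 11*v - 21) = (v^2 - 5*v - 14)/(v^2 + 2*v - 3)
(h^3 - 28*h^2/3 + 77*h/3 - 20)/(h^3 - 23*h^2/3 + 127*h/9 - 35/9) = 3*(3*h^2 - 13*h + 12)/(9*h^2 - 24*h + 7)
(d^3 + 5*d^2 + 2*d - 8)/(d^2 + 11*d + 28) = (d^2 + d - 2)/(d + 7)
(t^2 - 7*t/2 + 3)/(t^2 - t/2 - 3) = (2*t - 3)/(2*t + 3)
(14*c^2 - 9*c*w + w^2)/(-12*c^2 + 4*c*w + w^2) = (-7*c + w)/(6*c + w)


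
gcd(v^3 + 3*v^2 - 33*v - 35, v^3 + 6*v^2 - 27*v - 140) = v^2 + 2*v - 35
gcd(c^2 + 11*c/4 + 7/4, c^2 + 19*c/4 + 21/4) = c + 7/4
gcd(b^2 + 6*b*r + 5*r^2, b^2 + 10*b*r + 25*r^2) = b + 5*r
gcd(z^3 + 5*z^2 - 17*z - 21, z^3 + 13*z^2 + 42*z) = z + 7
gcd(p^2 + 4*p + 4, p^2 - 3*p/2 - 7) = p + 2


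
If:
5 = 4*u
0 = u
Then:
No Solution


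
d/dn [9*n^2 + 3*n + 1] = 18*n + 3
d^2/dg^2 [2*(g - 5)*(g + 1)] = 4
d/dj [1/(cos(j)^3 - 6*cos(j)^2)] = 3*(cos(j) - 4)*sin(j)/((cos(j) - 6)^2*cos(j)^3)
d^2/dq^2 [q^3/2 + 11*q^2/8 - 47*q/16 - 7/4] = 3*q + 11/4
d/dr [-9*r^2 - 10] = -18*r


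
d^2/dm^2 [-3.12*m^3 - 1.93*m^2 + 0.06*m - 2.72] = -18.72*m - 3.86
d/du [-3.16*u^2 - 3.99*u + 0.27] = -6.32*u - 3.99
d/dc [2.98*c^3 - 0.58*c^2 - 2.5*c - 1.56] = 8.94*c^2 - 1.16*c - 2.5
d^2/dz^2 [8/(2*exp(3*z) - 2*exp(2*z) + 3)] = 16*((4 - 9*exp(z))*(2*exp(3*z) - 2*exp(2*z) + 3) + 4*(3*exp(z) - 2)^2*exp(2*z))*exp(2*z)/(2*exp(3*z) - 2*exp(2*z) + 3)^3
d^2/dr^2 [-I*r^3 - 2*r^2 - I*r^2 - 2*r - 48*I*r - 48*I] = -6*I*r - 4 - 2*I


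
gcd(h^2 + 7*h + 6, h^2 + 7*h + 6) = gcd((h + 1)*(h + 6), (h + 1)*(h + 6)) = h^2 + 7*h + 6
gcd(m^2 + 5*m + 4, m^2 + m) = m + 1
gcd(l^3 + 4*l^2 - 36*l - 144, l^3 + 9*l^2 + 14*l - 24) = l^2 + 10*l + 24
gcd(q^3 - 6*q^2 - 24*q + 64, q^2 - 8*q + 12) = q - 2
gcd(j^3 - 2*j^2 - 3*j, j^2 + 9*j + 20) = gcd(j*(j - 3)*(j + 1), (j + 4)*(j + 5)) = 1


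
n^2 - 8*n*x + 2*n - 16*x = (n + 2)*(n - 8*x)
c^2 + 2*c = c*(c + 2)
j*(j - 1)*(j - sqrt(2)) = j^3 - sqrt(2)*j^2 - j^2 + sqrt(2)*j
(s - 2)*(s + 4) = s^2 + 2*s - 8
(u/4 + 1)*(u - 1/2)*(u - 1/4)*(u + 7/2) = u^4/4 + 27*u^3/16 + 17*u^2/8 - 153*u/64 + 7/16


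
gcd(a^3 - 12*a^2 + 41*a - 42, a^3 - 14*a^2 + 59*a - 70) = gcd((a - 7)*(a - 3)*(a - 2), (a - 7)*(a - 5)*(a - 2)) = a^2 - 9*a + 14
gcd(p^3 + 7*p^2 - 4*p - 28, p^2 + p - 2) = p + 2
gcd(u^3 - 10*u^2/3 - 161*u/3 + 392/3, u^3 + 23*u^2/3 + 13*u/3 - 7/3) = u + 7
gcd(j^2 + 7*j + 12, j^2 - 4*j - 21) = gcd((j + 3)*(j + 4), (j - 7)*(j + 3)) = j + 3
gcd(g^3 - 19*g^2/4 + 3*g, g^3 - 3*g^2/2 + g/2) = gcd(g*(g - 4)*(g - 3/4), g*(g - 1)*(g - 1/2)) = g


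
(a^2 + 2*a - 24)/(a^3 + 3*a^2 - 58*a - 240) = (a - 4)/(a^2 - 3*a - 40)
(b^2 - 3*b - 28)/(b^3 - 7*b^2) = (b + 4)/b^2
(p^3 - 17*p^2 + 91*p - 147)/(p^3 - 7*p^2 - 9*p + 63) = (p - 7)/(p + 3)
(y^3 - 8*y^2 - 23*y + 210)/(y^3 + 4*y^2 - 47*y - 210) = (y - 6)/(y + 6)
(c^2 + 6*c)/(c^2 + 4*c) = (c + 6)/(c + 4)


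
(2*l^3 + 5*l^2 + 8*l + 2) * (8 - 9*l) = -18*l^4 - 29*l^3 - 32*l^2 + 46*l + 16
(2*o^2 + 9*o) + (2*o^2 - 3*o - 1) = 4*o^2 + 6*o - 1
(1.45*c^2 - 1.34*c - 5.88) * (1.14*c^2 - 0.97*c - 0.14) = 1.653*c^4 - 2.9341*c^3 - 5.6064*c^2 + 5.8912*c + 0.8232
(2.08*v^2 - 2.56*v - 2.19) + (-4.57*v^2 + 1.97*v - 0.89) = -2.49*v^2 - 0.59*v - 3.08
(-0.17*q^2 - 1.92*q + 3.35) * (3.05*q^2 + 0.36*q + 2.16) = -0.5185*q^4 - 5.9172*q^3 + 9.1591*q^2 - 2.9412*q + 7.236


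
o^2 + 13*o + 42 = (o + 6)*(o + 7)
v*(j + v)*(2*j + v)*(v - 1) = 2*j^2*v^2 - 2*j^2*v + 3*j*v^3 - 3*j*v^2 + v^4 - v^3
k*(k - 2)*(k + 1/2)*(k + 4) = k^4 + 5*k^3/2 - 7*k^2 - 4*k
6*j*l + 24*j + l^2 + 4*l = (6*j + l)*(l + 4)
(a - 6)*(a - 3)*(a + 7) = a^3 - 2*a^2 - 45*a + 126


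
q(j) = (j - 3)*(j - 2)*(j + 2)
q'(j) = (j - 3)*(j - 2) + (j - 3)*(j + 2) + (j - 2)*(j + 2)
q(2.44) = -1.09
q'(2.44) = -0.78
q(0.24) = 10.88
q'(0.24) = -5.27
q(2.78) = -0.82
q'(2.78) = 2.51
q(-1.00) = 12.00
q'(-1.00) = 5.00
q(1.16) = 4.88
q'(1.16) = -6.92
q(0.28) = 10.67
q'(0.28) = -5.44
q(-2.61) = -15.78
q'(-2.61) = 32.10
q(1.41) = 3.20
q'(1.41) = -6.50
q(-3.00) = -30.00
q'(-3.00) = 41.00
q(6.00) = 96.00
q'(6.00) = 68.00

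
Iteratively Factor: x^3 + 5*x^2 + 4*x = (x + 4)*(x^2 + x) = (x + 1)*(x + 4)*(x)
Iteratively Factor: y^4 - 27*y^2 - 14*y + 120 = (y + 4)*(y^3 - 4*y^2 - 11*y + 30) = (y - 2)*(y + 4)*(y^2 - 2*y - 15) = (y - 5)*(y - 2)*(y + 4)*(y + 3)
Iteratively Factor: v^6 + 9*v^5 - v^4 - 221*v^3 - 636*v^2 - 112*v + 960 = (v + 3)*(v^5 + 6*v^4 - 19*v^3 - 164*v^2 - 144*v + 320) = (v + 3)*(v + 4)*(v^4 + 2*v^3 - 27*v^2 - 56*v + 80) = (v + 3)*(v + 4)^2*(v^3 - 2*v^2 - 19*v + 20) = (v + 3)*(v + 4)^3*(v^2 - 6*v + 5) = (v - 5)*(v + 3)*(v + 4)^3*(v - 1)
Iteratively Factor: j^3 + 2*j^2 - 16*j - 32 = (j + 2)*(j^2 - 16) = (j + 2)*(j + 4)*(j - 4)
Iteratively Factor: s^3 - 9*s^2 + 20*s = (s)*(s^2 - 9*s + 20) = s*(s - 5)*(s - 4)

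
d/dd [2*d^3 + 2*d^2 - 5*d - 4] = 6*d^2 + 4*d - 5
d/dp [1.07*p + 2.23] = 1.07000000000000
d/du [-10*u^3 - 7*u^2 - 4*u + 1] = -30*u^2 - 14*u - 4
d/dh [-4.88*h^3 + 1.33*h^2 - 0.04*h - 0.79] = -14.64*h^2 + 2.66*h - 0.04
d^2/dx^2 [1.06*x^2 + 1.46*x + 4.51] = 2.12000000000000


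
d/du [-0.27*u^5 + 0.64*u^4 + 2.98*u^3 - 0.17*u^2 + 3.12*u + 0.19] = -1.35*u^4 + 2.56*u^3 + 8.94*u^2 - 0.34*u + 3.12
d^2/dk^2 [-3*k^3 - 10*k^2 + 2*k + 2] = -18*k - 20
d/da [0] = 0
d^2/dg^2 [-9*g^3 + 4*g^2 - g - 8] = 8 - 54*g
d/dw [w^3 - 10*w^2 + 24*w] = 3*w^2 - 20*w + 24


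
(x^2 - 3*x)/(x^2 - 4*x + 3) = x/(x - 1)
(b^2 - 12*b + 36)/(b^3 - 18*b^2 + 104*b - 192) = (b - 6)/(b^2 - 12*b + 32)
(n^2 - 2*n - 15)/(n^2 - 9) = (n - 5)/(n - 3)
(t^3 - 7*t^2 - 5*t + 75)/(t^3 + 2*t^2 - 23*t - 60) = (t - 5)/(t + 4)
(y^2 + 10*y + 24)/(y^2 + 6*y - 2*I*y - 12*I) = (y + 4)/(y - 2*I)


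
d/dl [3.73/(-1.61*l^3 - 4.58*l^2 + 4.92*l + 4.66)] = (18.0159*l^2 + 34.1668*l - 18.3516)/(1.61*l^3 + 4.58*l^2 - 4.92*l - 4.66)^2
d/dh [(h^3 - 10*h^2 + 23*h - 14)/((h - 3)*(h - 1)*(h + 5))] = (11*h^2 - 58*h + 107)/(h^4 + 4*h^3 - 26*h^2 - 60*h + 225)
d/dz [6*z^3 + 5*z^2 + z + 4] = 18*z^2 + 10*z + 1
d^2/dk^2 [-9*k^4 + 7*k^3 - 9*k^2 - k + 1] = -108*k^2 + 42*k - 18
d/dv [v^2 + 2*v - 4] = 2*v + 2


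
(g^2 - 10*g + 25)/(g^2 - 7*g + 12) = (g^2 - 10*g + 25)/(g^2 - 7*g + 12)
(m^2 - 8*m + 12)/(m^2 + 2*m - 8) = (m - 6)/(m + 4)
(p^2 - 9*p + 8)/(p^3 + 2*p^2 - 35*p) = (p^2 - 9*p + 8)/(p*(p^2 + 2*p - 35))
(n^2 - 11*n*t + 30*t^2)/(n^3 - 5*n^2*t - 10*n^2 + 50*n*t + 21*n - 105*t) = (n - 6*t)/(n^2 - 10*n + 21)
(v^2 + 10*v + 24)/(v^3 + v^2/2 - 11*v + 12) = 2*(v + 6)/(2*v^2 - 7*v + 6)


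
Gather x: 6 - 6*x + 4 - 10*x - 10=-16*x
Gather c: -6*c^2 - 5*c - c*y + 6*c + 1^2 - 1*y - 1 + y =-6*c^2 + c*(1 - y)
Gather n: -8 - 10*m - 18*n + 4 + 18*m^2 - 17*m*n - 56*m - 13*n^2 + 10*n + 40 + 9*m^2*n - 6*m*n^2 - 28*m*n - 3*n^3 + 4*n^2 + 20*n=18*m^2 - 66*m - 3*n^3 + n^2*(-6*m - 9) + n*(9*m^2 - 45*m + 12) + 36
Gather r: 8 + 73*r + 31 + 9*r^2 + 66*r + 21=9*r^2 + 139*r + 60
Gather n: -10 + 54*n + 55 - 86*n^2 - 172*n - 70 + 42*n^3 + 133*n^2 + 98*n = 42*n^3 + 47*n^2 - 20*n - 25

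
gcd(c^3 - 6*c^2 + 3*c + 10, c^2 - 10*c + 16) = c - 2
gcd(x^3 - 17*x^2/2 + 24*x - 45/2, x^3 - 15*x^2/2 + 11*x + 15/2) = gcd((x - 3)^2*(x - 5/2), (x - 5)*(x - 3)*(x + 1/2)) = x - 3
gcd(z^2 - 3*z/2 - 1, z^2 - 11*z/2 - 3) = z + 1/2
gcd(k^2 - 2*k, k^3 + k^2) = k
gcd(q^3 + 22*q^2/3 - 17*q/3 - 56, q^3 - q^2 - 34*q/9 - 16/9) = q - 8/3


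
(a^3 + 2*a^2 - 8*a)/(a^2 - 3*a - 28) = a*(a - 2)/(a - 7)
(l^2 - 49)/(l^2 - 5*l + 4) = (l^2 - 49)/(l^2 - 5*l + 4)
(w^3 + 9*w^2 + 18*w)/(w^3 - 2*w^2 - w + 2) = w*(w^2 + 9*w + 18)/(w^3 - 2*w^2 - w + 2)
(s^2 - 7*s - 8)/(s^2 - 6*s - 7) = (s - 8)/(s - 7)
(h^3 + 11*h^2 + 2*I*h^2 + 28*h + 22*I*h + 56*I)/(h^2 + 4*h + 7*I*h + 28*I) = (h^2 + h*(7 + 2*I) + 14*I)/(h + 7*I)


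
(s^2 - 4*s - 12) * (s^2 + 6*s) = s^4 + 2*s^3 - 36*s^2 - 72*s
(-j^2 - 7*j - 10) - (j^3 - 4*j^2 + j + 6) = -j^3 + 3*j^2 - 8*j - 16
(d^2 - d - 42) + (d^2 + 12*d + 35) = 2*d^2 + 11*d - 7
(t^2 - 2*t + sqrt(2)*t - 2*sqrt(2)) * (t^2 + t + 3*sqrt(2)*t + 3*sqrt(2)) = t^4 - t^3 + 4*sqrt(2)*t^3 - 4*sqrt(2)*t^2 + 4*t^2 - 8*sqrt(2)*t - 6*t - 12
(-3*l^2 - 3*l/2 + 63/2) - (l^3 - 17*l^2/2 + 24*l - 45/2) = -l^3 + 11*l^2/2 - 51*l/2 + 54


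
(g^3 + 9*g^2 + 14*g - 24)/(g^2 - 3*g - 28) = (g^2 + 5*g - 6)/(g - 7)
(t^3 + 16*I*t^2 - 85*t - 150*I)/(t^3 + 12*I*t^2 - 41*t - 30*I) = (t + 5*I)/(t + I)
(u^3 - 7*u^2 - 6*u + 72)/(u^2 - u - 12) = u - 6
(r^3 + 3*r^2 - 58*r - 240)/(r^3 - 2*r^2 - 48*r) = (r + 5)/r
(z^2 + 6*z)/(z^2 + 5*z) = (z + 6)/(z + 5)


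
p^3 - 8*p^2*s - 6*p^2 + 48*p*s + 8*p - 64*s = (p - 4)*(p - 2)*(p - 8*s)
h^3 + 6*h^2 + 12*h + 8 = (h + 2)^3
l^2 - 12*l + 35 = (l - 7)*(l - 5)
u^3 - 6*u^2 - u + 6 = (u - 6)*(u - 1)*(u + 1)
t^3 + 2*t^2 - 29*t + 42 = (t - 3)*(t - 2)*(t + 7)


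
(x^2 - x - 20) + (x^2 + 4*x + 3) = 2*x^2 + 3*x - 17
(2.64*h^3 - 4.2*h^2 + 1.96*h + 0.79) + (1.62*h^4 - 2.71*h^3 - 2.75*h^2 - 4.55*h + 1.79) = 1.62*h^4 - 0.0699999999999998*h^3 - 6.95*h^2 - 2.59*h + 2.58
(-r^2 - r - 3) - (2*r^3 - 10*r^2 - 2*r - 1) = -2*r^3 + 9*r^2 + r - 2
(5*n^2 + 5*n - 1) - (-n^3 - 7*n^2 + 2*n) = n^3 + 12*n^2 + 3*n - 1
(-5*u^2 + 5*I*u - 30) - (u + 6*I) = -5*u^2 - u + 5*I*u - 30 - 6*I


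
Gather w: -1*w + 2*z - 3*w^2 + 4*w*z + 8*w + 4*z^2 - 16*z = -3*w^2 + w*(4*z + 7) + 4*z^2 - 14*z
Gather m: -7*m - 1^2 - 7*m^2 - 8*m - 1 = -7*m^2 - 15*m - 2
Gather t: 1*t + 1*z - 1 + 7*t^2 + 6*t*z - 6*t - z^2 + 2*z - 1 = 7*t^2 + t*(6*z - 5) - z^2 + 3*z - 2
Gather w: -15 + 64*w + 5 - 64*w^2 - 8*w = -64*w^2 + 56*w - 10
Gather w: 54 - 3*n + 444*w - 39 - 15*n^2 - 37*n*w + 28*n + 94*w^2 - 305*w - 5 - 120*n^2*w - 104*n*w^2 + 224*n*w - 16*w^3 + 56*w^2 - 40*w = -15*n^2 + 25*n - 16*w^3 + w^2*(150 - 104*n) + w*(-120*n^2 + 187*n + 99) + 10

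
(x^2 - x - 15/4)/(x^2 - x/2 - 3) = (x - 5/2)/(x - 2)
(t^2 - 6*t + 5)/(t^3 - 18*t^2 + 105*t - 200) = (t - 1)/(t^2 - 13*t + 40)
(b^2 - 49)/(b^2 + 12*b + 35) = (b - 7)/(b + 5)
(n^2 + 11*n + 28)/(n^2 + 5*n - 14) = (n + 4)/(n - 2)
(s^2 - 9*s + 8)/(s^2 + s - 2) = (s - 8)/(s + 2)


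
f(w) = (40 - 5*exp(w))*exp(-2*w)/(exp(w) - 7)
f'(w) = -2*(40 - 5*exp(w))*exp(-2*w)/(exp(w) - 7) - (40 - 5*exp(w))*exp(-w)/(exp(w) - 7)^2 - 5*exp(-w)/(exp(w) - 7)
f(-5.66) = -471196.99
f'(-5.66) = 942364.65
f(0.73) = -1.40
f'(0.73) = 2.69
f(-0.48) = -15.10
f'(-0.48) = 30.01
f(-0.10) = -7.11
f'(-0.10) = 14.07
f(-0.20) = -8.67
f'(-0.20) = 17.17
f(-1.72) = -178.80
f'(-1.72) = 356.99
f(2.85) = -0.02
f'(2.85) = 0.03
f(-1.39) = -92.53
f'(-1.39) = 184.63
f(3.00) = -0.01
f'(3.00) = 0.02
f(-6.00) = -930068.56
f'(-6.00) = 1860095.93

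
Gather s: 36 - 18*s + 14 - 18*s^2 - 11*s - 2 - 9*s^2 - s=-27*s^2 - 30*s + 48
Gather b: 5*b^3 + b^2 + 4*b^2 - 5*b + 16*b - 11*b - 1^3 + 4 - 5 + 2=5*b^3 + 5*b^2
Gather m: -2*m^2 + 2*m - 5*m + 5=-2*m^2 - 3*m + 5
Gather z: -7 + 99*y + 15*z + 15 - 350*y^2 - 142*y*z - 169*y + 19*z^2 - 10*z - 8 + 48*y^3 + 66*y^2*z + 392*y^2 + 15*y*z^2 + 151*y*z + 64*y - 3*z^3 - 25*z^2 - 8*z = 48*y^3 + 42*y^2 - 6*y - 3*z^3 + z^2*(15*y - 6) + z*(66*y^2 + 9*y - 3)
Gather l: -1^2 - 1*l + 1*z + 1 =-l + z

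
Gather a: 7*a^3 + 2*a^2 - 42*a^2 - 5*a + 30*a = 7*a^3 - 40*a^2 + 25*a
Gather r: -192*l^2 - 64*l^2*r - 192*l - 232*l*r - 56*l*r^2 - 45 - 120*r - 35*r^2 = -192*l^2 - 192*l + r^2*(-56*l - 35) + r*(-64*l^2 - 232*l - 120) - 45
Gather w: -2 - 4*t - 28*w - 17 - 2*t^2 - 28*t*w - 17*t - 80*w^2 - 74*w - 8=-2*t^2 - 21*t - 80*w^2 + w*(-28*t - 102) - 27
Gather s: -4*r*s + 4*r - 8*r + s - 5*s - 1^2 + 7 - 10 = -4*r + s*(-4*r - 4) - 4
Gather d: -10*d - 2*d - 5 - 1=-12*d - 6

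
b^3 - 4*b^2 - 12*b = b*(b - 6)*(b + 2)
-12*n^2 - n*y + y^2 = (-4*n + y)*(3*n + y)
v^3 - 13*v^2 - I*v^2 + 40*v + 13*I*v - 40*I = (v - 8)*(v - 5)*(v - I)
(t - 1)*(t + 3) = t^2 + 2*t - 3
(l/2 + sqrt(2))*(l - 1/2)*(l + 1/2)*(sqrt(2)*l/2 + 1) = sqrt(2)*l^4/4 + 3*l^3/2 + 15*sqrt(2)*l^2/16 - 3*l/8 - sqrt(2)/4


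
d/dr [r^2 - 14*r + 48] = 2*r - 14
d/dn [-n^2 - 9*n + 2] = -2*n - 9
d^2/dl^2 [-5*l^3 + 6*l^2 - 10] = 12 - 30*l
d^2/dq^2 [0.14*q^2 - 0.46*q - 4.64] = 0.280000000000000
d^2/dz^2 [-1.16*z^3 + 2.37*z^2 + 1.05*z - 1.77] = 4.74 - 6.96*z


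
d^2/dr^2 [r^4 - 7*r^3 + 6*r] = 6*r*(2*r - 7)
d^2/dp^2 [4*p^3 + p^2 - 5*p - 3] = 24*p + 2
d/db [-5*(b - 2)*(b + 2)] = -10*b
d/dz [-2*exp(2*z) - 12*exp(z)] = 4*(-exp(z) - 3)*exp(z)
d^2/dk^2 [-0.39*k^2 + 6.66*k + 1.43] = -0.780000000000000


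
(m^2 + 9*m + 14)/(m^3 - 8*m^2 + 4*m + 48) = (m + 7)/(m^2 - 10*m + 24)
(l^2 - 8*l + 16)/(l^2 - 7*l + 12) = (l - 4)/(l - 3)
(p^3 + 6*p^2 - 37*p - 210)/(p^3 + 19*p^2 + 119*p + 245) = (p - 6)/(p + 7)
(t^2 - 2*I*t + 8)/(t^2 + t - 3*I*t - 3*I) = (t^2 - 2*I*t + 8)/(t^2 + t - 3*I*t - 3*I)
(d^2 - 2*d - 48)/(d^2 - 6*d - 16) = (d + 6)/(d + 2)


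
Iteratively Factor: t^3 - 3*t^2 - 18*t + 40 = (t + 4)*(t^2 - 7*t + 10) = (t - 5)*(t + 4)*(t - 2)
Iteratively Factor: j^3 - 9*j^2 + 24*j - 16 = (j - 1)*(j^2 - 8*j + 16) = (j - 4)*(j - 1)*(j - 4)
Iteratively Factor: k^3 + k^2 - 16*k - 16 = (k + 1)*(k^2 - 16) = (k - 4)*(k + 1)*(k + 4)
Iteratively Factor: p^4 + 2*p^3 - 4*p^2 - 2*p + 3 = (p + 3)*(p^3 - p^2 - p + 1) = (p - 1)*(p + 3)*(p^2 - 1) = (p - 1)^2*(p + 3)*(p + 1)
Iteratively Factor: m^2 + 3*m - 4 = (m + 4)*(m - 1)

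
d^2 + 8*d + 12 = (d + 2)*(d + 6)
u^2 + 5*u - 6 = (u - 1)*(u + 6)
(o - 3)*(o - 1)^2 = o^3 - 5*o^2 + 7*o - 3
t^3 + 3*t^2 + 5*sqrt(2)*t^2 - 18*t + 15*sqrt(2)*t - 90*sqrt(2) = (t - 3)*(t + 6)*(t + 5*sqrt(2))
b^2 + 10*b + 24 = (b + 4)*(b + 6)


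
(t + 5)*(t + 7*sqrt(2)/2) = t^2 + 7*sqrt(2)*t/2 + 5*t + 35*sqrt(2)/2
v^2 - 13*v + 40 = (v - 8)*(v - 5)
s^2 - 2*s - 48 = (s - 8)*(s + 6)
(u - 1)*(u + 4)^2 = u^3 + 7*u^2 + 8*u - 16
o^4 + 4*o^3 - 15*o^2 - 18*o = o*(o - 3)*(o + 1)*(o + 6)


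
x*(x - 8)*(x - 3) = x^3 - 11*x^2 + 24*x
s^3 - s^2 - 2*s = s*(s - 2)*(s + 1)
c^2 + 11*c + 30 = (c + 5)*(c + 6)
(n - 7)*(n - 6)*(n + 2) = n^3 - 11*n^2 + 16*n + 84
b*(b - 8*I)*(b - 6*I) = b^3 - 14*I*b^2 - 48*b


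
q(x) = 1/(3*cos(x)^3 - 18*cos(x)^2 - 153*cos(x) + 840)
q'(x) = (9*sin(x)*cos(x)^2 - 36*sin(x)*cos(x) - 153*sin(x))/(3*cos(x)^3 - 18*cos(x)^2 - 153*cos(x) + 840)^2 = (cos(x)^2 - 4*cos(x) - 17)*sin(x)/(cos(x)^3 - 6*cos(x)^2 - 51*cos(x) + 280)^2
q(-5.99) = 0.00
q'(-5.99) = -0.00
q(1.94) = 0.00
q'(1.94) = -0.00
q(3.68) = 0.00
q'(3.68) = 0.00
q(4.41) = 0.00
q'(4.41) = 0.00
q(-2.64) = 0.00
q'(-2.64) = 0.00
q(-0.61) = 0.00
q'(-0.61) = 0.00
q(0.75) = 0.00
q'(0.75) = -0.00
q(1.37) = 0.00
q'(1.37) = -0.00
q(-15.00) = 0.00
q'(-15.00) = 0.00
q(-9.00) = 0.00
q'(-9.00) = 0.00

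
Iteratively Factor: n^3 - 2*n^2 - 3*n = (n - 3)*(n^2 + n) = (n - 3)*(n + 1)*(n)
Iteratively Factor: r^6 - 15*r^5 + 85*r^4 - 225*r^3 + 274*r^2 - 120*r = (r - 3)*(r^5 - 12*r^4 + 49*r^3 - 78*r^2 + 40*r) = (r - 5)*(r - 3)*(r^4 - 7*r^3 + 14*r^2 - 8*r) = (r - 5)*(r - 3)*(r - 2)*(r^3 - 5*r^2 + 4*r) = r*(r - 5)*(r - 3)*(r - 2)*(r^2 - 5*r + 4) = r*(r - 5)*(r - 3)*(r - 2)*(r - 1)*(r - 4)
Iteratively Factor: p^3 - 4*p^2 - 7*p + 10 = (p - 1)*(p^2 - 3*p - 10) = (p - 5)*(p - 1)*(p + 2)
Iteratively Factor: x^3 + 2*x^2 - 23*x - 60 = (x - 5)*(x^2 + 7*x + 12) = (x - 5)*(x + 3)*(x + 4)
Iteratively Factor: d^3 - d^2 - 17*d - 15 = (d + 3)*(d^2 - 4*d - 5) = (d + 1)*(d + 3)*(d - 5)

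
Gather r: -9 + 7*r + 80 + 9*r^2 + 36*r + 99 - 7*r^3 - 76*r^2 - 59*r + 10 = -7*r^3 - 67*r^2 - 16*r + 180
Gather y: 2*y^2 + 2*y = 2*y^2 + 2*y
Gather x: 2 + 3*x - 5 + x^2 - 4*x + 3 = x^2 - x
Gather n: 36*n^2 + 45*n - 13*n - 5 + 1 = 36*n^2 + 32*n - 4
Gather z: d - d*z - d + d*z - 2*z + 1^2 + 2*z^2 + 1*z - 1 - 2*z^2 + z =0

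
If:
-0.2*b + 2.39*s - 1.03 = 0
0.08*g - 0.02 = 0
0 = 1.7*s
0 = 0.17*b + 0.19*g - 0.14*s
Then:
No Solution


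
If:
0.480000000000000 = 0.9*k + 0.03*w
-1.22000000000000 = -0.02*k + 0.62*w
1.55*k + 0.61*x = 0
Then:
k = 0.60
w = -1.95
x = -1.52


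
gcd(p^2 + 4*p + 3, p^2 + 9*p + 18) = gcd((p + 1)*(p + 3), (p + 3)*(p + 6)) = p + 3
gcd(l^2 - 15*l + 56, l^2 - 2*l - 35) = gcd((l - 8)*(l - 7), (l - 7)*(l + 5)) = l - 7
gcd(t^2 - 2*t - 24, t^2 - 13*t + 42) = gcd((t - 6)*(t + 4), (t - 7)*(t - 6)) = t - 6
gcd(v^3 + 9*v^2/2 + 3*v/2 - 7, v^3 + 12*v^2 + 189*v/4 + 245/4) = v + 7/2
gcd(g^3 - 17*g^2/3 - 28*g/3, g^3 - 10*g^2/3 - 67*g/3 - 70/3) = g - 7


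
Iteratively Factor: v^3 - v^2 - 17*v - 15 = (v + 1)*(v^2 - 2*v - 15) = (v - 5)*(v + 1)*(v + 3)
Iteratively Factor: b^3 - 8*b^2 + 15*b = (b - 5)*(b^2 - 3*b) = (b - 5)*(b - 3)*(b)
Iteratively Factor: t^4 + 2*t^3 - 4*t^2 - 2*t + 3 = (t + 3)*(t^3 - t^2 - t + 1) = (t - 1)*(t + 3)*(t^2 - 1) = (t - 1)^2*(t + 3)*(t + 1)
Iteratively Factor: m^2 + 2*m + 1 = (m + 1)*(m + 1)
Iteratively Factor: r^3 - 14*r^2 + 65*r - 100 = (r - 5)*(r^2 - 9*r + 20) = (r - 5)*(r - 4)*(r - 5)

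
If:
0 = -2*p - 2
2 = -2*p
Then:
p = -1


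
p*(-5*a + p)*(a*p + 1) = -5*a^2*p^2 + a*p^3 - 5*a*p + p^2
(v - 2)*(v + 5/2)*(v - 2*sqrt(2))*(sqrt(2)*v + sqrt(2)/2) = sqrt(2)*v^4 - 4*v^3 + sqrt(2)*v^3 - 19*sqrt(2)*v^2/4 - 4*v^2 - 5*sqrt(2)*v/2 + 19*v + 10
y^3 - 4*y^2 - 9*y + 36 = (y - 4)*(y - 3)*(y + 3)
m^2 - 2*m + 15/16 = (m - 5/4)*(m - 3/4)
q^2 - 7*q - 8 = (q - 8)*(q + 1)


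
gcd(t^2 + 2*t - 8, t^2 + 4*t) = t + 4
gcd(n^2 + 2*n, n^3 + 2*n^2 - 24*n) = n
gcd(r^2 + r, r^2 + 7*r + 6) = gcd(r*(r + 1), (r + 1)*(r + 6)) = r + 1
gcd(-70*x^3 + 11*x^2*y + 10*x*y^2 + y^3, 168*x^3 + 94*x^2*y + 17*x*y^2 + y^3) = 7*x + y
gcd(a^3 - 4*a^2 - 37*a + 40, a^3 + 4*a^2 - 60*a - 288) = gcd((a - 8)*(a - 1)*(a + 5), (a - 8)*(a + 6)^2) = a - 8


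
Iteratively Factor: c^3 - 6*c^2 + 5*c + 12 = (c + 1)*(c^2 - 7*c + 12) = (c - 4)*(c + 1)*(c - 3)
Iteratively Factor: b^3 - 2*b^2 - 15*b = (b)*(b^2 - 2*b - 15) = b*(b + 3)*(b - 5)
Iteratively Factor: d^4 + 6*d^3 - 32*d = (d + 4)*(d^3 + 2*d^2 - 8*d) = (d + 4)^2*(d^2 - 2*d) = (d - 2)*(d + 4)^2*(d)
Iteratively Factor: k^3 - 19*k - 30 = (k - 5)*(k^2 + 5*k + 6) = (k - 5)*(k + 3)*(k + 2)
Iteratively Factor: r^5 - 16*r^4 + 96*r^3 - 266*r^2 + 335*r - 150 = (r - 3)*(r^4 - 13*r^3 + 57*r^2 - 95*r + 50) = (r - 3)*(r - 2)*(r^3 - 11*r^2 + 35*r - 25) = (r - 5)*(r - 3)*(r - 2)*(r^2 - 6*r + 5) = (r - 5)*(r - 3)*(r - 2)*(r - 1)*(r - 5)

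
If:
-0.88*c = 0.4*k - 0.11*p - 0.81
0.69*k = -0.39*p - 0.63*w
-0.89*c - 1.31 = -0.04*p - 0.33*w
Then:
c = 0.364886904663844*w - 1.79099191117115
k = 4.01280044809805 - 0.838849442348561*w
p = -0.131266371229469*w - 7.0995700235581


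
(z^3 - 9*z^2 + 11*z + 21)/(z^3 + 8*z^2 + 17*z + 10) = (z^2 - 10*z + 21)/(z^2 + 7*z + 10)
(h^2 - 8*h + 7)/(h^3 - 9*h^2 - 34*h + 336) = (h - 1)/(h^2 - 2*h - 48)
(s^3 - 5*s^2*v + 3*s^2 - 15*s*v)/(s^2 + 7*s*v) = (s^2 - 5*s*v + 3*s - 15*v)/(s + 7*v)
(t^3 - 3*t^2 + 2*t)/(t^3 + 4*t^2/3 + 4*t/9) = 9*(t^2 - 3*t + 2)/(9*t^2 + 12*t + 4)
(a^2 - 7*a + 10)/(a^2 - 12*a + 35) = (a - 2)/(a - 7)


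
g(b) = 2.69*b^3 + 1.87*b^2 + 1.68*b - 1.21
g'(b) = 8.07*b^2 + 3.74*b + 1.68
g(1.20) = 8.15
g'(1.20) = 17.79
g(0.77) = 2.42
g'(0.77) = 9.34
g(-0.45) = -1.83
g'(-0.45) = 1.63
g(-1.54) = -9.19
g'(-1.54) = 15.06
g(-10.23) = -2702.61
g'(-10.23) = 807.97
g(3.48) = 140.65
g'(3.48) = 112.43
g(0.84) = 3.12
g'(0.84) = 10.52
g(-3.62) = -110.39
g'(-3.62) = 93.89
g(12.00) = 4936.55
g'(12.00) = 1208.64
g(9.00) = 2126.39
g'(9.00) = 689.01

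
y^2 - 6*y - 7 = (y - 7)*(y + 1)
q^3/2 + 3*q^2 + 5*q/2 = q*(q/2 + 1/2)*(q + 5)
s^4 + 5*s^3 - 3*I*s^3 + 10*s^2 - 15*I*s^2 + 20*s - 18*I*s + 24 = (s + 2)*(s + 3)*(s - 4*I)*(s + I)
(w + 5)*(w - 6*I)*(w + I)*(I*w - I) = I*w^4 + 5*w^3 + 4*I*w^3 + 20*w^2 + I*w^2 - 25*w + 24*I*w - 30*I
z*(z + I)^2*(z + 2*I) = z^4 + 4*I*z^3 - 5*z^2 - 2*I*z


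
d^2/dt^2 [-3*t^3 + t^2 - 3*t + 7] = 2 - 18*t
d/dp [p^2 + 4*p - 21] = 2*p + 4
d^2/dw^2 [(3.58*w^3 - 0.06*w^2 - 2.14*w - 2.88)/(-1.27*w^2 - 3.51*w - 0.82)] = (7.105427357601e-15*w^5 - 74.387204*w^3 - 34.327728*w^2 + 49.214328*w + 52.727304)/(2.048383*w^6 + 16.983837*w^5 + 50.907315*w^4 + 65.175435*w^3 + 32.86929*w^2 + 7.080372*w + 0.551368)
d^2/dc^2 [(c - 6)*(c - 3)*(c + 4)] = 6*c - 10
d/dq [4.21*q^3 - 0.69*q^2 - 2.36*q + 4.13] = 12.63*q^2 - 1.38*q - 2.36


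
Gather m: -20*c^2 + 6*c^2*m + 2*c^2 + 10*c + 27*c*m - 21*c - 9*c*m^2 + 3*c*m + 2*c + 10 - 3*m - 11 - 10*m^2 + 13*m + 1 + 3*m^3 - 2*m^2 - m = -18*c^2 - 9*c + 3*m^3 + m^2*(-9*c - 12) + m*(6*c^2 + 30*c + 9)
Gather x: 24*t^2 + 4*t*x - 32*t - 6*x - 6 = 24*t^2 - 32*t + x*(4*t - 6) - 6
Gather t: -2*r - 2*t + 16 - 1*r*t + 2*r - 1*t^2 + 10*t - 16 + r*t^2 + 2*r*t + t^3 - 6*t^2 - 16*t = t^3 + t^2*(r - 7) + t*(r - 8)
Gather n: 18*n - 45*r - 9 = 18*n - 45*r - 9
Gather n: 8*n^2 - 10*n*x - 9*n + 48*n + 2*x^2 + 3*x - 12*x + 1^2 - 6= 8*n^2 + n*(39 - 10*x) + 2*x^2 - 9*x - 5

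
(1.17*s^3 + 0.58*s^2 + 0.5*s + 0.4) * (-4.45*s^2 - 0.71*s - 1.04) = -5.2065*s^5 - 3.4117*s^4 - 3.8536*s^3 - 2.7382*s^2 - 0.804*s - 0.416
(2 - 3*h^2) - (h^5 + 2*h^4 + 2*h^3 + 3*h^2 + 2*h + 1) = -h^5 - 2*h^4 - 2*h^3 - 6*h^2 - 2*h + 1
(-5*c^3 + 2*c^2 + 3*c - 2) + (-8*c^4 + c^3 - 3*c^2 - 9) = -8*c^4 - 4*c^3 - c^2 + 3*c - 11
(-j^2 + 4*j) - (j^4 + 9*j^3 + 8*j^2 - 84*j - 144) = -j^4 - 9*j^3 - 9*j^2 + 88*j + 144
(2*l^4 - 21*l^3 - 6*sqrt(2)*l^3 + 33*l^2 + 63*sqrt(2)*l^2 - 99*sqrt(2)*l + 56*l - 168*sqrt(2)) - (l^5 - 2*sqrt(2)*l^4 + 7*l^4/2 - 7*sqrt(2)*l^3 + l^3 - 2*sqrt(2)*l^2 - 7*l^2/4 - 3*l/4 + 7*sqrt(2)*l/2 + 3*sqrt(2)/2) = -l^5 - 3*l^4/2 + 2*sqrt(2)*l^4 - 22*l^3 + sqrt(2)*l^3 + 139*l^2/4 + 65*sqrt(2)*l^2 - 205*sqrt(2)*l/2 + 227*l/4 - 339*sqrt(2)/2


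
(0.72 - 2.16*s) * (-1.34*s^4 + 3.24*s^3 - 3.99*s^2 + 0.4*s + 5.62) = 2.8944*s^5 - 7.9632*s^4 + 10.9512*s^3 - 3.7368*s^2 - 11.8512*s + 4.0464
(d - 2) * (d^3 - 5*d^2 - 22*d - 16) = d^4 - 7*d^3 - 12*d^2 + 28*d + 32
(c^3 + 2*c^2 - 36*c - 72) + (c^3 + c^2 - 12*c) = 2*c^3 + 3*c^2 - 48*c - 72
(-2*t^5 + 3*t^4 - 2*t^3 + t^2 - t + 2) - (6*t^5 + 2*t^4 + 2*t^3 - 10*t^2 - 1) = -8*t^5 + t^4 - 4*t^3 + 11*t^2 - t + 3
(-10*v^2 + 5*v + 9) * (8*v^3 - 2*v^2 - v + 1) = -80*v^5 + 60*v^4 + 72*v^3 - 33*v^2 - 4*v + 9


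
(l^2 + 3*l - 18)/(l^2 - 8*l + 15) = (l + 6)/(l - 5)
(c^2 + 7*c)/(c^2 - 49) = c/(c - 7)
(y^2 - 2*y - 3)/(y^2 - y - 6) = (y + 1)/(y + 2)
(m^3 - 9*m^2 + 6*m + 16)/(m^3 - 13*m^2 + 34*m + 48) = (m - 2)/(m - 6)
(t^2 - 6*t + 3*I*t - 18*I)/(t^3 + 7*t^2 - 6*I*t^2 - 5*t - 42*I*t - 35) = (t^2 + 3*t*(-2 + I) - 18*I)/(t^3 + t^2*(7 - 6*I) - t*(5 + 42*I) - 35)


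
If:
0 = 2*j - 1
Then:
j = 1/2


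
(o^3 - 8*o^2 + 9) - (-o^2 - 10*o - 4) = o^3 - 7*o^2 + 10*o + 13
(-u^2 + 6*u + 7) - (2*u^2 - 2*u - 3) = -3*u^2 + 8*u + 10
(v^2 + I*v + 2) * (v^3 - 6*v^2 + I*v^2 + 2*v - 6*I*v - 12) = v^5 - 6*v^4 + 2*I*v^4 + 3*v^3 - 12*I*v^3 - 18*v^2 + 4*I*v^2 + 4*v - 24*I*v - 24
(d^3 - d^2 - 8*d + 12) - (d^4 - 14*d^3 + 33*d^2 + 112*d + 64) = -d^4 + 15*d^3 - 34*d^2 - 120*d - 52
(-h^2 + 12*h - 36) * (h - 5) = -h^3 + 17*h^2 - 96*h + 180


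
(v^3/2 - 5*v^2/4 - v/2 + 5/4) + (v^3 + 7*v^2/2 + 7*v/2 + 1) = 3*v^3/2 + 9*v^2/4 + 3*v + 9/4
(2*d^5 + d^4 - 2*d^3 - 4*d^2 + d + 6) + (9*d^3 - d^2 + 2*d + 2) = 2*d^5 + d^4 + 7*d^3 - 5*d^2 + 3*d + 8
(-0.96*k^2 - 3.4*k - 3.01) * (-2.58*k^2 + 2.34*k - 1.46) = 2.4768*k^4 + 6.5256*k^3 + 1.2114*k^2 - 2.0794*k + 4.3946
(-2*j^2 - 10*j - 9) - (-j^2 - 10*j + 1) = -j^2 - 10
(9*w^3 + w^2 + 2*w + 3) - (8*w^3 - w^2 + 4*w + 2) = w^3 + 2*w^2 - 2*w + 1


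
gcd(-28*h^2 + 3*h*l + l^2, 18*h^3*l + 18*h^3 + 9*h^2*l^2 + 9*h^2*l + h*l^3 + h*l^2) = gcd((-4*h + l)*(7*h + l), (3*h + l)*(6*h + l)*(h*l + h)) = 1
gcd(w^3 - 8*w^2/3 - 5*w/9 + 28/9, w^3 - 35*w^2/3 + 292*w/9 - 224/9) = w^2 - 11*w/3 + 28/9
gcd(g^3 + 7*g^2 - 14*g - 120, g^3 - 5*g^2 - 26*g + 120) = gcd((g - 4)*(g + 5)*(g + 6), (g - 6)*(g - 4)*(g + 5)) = g^2 + g - 20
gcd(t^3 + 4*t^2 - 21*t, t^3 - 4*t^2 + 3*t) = t^2 - 3*t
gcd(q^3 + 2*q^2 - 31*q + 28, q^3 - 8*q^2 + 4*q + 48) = q - 4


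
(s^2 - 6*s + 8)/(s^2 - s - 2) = (s - 4)/(s + 1)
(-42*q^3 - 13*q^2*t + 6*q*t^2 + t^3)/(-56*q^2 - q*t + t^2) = (6*q^2 + q*t - t^2)/(8*q - t)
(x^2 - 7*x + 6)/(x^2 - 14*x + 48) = (x - 1)/(x - 8)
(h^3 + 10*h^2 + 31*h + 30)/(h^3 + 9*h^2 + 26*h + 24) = (h + 5)/(h + 4)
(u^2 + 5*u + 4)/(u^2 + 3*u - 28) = (u^2 + 5*u + 4)/(u^2 + 3*u - 28)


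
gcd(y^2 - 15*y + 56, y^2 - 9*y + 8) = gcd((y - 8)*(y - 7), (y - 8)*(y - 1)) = y - 8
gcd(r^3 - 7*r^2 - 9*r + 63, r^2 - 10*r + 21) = r^2 - 10*r + 21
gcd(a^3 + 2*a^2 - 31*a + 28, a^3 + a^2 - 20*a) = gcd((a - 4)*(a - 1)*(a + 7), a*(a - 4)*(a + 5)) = a - 4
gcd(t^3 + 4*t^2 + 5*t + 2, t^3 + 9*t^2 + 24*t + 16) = t + 1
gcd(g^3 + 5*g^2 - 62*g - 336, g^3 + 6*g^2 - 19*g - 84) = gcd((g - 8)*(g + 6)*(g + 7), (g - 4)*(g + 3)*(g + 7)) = g + 7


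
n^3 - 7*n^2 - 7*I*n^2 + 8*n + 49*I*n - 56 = (n - 7)*(n - 8*I)*(n + I)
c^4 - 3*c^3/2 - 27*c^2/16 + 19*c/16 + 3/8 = (c - 2)*(c - 3/4)*(c + 1/4)*(c + 1)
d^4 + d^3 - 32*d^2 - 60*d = d*(d - 6)*(d + 2)*(d + 5)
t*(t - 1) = t^2 - t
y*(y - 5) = y^2 - 5*y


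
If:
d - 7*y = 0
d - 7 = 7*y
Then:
No Solution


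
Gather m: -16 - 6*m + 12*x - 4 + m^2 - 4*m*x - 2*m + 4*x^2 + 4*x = m^2 + m*(-4*x - 8) + 4*x^2 + 16*x - 20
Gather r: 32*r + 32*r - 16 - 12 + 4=64*r - 24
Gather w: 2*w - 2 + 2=2*w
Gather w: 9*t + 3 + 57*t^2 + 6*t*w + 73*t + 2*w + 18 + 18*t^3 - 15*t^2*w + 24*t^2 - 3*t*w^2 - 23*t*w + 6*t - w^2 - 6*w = 18*t^3 + 81*t^2 + 88*t + w^2*(-3*t - 1) + w*(-15*t^2 - 17*t - 4) + 21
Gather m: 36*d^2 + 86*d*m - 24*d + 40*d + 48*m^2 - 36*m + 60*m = 36*d^2 + 16*d + 48*m^2 + m*(86*d + 24)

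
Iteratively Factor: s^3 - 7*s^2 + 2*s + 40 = (s + 2)*(s^2 - 9*s + 20) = (s - 4)*(s + 2)*(s - 5)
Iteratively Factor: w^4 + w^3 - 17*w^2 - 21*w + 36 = (w - 4)*(w^3 + 5*w^2 + 3*w - 9) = (w - 4)*(w + 3)*(w^2 + 2*w - 3) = (w - 4)*(w + 3)^2*(w - 1)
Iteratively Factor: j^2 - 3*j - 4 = (j - 4)*(j + 1)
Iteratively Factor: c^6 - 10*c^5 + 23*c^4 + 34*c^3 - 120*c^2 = (c - 4)*(c^5 - 6*c^4 - c^3 + 30*c^2) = c*(c - 4)*(c^4 - 6*c^3 - c^2 + 30*c) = c*(c - 4)*(c - 3)*(c^3 - 3*c^2 - 10*c) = c*(c - 4)*(c - 3)*(c + 2)*(c^2 - 5*c) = c^2*(c - 4)*(c - 3)*(c + 2)*(c - 5)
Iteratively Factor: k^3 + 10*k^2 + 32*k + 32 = (k + 4)*(k^2 + 6*k + 8) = (k + 4)^2*(k + 2)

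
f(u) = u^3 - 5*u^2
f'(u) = 3*u^2 - 10*u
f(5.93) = 32.70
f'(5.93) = 46.19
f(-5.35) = -296.24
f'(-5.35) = 139.37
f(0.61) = -1.63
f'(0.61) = -4.98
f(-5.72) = -350.74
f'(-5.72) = 155.36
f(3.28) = -18.50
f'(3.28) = -0.52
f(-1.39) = -12.35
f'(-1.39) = 19.70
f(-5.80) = -363.31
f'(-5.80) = 158.92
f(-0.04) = -0.01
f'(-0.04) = 0.40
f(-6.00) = -396.00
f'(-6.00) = 168.00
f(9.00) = 324.00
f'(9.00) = 153.00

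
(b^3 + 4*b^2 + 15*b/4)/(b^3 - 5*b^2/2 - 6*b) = (b + 5/2)/(b - 4)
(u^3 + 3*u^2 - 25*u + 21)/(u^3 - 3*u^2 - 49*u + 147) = (u - 1)/(u - 7)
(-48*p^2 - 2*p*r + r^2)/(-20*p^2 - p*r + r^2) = (48*p^2 + 2*p*r - r^2)/(20*p^2 + p*r - r^2)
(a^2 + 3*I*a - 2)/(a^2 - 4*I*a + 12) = (a + I)/(a - 6*I)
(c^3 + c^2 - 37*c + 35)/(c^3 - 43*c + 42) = (c - 5)/(c - 6)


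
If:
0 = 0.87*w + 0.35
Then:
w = -0.40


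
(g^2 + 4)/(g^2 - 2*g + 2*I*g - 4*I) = (g - 2*I)/(g - 2)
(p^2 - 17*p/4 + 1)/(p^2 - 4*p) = (p - 1/4)/p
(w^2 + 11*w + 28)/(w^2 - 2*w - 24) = (w + 7)/(w - 6)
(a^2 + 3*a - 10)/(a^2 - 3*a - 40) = (a - 2)/(a - 8)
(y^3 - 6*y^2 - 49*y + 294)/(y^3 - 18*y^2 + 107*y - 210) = (y + 7)/(y - 5)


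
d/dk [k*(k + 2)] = 2*k + 2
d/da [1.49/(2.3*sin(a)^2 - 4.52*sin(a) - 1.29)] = (6.7348 - 6.854*sin(a))*cos(a)/(-2.3*sin(a)^2 + 4.52*sin(a) + 1.29)^2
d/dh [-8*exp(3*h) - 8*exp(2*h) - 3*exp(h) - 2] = (-24*exp(2*h) - 16*exp(h) - 3)*exp(h)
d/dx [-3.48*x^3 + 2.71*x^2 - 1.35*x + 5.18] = -10.44*x^2 + 5.42*x - 1.35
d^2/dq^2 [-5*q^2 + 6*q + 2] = -10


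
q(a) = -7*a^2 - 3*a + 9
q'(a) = -14*a - 3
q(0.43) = 6.42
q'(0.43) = -9.02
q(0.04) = 8.87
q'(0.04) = -3.56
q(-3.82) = -81.69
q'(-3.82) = 50.48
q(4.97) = -178.82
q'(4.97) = -72.58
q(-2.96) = -43.45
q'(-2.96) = 38.44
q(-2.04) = -14.01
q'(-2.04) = 25.56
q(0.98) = -0.66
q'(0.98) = -16.72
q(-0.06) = 9.15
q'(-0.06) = -2.16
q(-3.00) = -45.00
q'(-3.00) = 39.00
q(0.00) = 9.00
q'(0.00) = -3.00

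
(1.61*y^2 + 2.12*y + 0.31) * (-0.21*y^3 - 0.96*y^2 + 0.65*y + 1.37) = -0.3381*y^5 - 1.9908*y^4 - 1.0538*y^3 + 3.2861*y^2 + 3.1059*y + 0.4247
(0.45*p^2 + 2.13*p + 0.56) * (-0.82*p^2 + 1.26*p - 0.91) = -0.369*p^4 - 1.1796*p^3 + 1.8151*p^2 - 1.2327*p - 0.5096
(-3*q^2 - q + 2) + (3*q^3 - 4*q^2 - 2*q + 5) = 3*q^3 - 7*q^2 - 3*q + 7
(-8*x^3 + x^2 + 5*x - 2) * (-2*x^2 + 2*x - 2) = 16*x^5 - 18*x^4 + 8*x^3 + 12*x^2 - 14*x + 4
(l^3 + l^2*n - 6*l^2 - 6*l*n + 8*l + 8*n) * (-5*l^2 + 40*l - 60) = -5*l^5 - 5*l^4*n + 70*l^4 + 70*l^3*n - 340*l^3 - 340*l^2*n + 680*l^2 + 680*l*n - 480*l - 480*n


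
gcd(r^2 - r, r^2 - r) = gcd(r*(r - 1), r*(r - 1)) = r^2 - r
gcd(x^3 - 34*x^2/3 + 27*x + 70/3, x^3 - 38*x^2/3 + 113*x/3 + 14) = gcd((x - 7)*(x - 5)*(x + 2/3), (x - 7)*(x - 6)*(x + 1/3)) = x - 7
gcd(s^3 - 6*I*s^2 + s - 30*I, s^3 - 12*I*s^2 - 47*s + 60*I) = s^2 - 8*I*s - 15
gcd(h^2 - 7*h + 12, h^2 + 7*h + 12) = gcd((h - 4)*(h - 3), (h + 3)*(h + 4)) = 1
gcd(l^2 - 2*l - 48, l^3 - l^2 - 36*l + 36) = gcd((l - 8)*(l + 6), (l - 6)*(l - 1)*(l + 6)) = l + 6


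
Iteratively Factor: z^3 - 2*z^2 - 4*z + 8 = (z - 2)*(z^2 - 4) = (z - 2)*(z + 2)*(z - 2)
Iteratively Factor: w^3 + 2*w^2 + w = (w + 1)*(w^2 + w) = (w + 1)^2*(w)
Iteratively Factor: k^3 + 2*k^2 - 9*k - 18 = (k - 3)*(k^2 + 5*k + 6) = (k - 3)*(k + 2)*(k + 3)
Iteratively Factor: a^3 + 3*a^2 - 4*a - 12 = (a + 3)*(a^2 - 4) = (a - 2)*(a + 3)*(a + 2)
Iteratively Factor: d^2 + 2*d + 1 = (d + 1)*(d + 1)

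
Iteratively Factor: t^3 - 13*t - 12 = (t - 4)*(t^2 + 4*t + 3) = (t - 4)*(t + 3)*(t + 1)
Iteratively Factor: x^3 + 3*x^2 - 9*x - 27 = (x + 3)*(x^2 - 9) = (x + 3)^2*(x - 3)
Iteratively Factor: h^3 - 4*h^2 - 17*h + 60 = (h + 4)*(h^2 - 8*h + 15) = (h - 5)*(h + 4)*(h - 3)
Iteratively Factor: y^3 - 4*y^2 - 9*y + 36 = (y - 4)*(y^2 - 9) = (y - 4)*(y - 3)*(y + 3)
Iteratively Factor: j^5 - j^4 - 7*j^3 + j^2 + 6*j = (j + 1)*(j^4 - 2*j^3 - 5*j^2 + 6*j) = (j - 3)*(j + 1)*(j^3 + j^2 - 2*j) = (j - 3)*(j + 1)*(j + 2)*(j^2 - j) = (j - 3)*(j - 1)*(j + 1)*(j + 2)*(j)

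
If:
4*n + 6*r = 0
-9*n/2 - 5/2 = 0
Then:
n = -5/9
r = 10/27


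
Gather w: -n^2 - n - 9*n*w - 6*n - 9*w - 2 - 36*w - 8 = -n^2 - 7*n + w*(-9*n - 45) - 10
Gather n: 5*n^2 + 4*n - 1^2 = 5*n^2 + 4*n - 1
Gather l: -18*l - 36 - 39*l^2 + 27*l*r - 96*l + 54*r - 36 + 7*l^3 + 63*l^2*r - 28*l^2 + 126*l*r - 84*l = 7*l^3 + l^2*(63*r - 67) + l*(153*r - 198) + 54*r - 72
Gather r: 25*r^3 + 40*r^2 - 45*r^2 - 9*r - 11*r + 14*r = 25*r^3 - 5*r^2 - 6*r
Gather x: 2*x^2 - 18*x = 2*x^2 - 18*x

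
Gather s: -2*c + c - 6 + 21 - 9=6 - c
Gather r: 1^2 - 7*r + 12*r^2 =12*r^2 - 7*r + 1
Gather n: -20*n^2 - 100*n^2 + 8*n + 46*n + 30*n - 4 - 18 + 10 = -120*n^2 + 84*n - 12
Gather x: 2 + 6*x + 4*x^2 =4*x^2 + 6*x + 2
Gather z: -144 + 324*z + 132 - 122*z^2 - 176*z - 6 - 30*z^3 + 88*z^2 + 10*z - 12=-30*z^3 - 34*z^2 + 158*z - 30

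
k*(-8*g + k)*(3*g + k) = -24*g^2*k - 5*g*k^2 + k^3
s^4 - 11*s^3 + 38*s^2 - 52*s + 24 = (s - 6)*(s - 2)^2*(s - 1)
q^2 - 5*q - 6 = (q - 6)*(q + 1)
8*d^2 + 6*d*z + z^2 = (2*d + z)*(4*d + z)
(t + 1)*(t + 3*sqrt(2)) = t^2 + t + 3*sqrt(2)*t + 3*sqrt(2)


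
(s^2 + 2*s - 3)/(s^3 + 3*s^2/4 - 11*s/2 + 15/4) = 4/(4*s - 5)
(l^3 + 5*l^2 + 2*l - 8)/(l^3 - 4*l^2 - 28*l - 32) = (l^2 + 3*l - 4)/(l^2 - 6*l - 16)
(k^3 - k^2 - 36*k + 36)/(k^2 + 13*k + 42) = (k^2 - 7*k + 6)/(k + 7)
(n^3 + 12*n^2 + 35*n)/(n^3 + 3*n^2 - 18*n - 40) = n*(n + 7)/(n^2 - 2*n - 8)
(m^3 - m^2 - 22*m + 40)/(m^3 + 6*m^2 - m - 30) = (m - 4)/(m + 3)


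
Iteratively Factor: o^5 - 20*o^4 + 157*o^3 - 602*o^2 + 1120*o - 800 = (o - 5)*(o^4 - 15*o^3 + 82*o^2 - 192*o + 160) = (o - 5)^2*(o^3 - 10*o^2 + 32*o - 32) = (o - 5)^2*(o - 2)*(o^2 - 8*o + 16) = (o - 5)^2*(o - 4)*(o - 2)*(o - 4)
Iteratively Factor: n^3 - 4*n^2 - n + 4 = (n + 1)*(n^2 - 5*n + 4) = (n - 1)*(n + 1)*(n - 4)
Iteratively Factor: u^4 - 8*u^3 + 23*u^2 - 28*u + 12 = (u - 2)*(u^3 - 6*u^2 + 11*u - 6) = (u - 3)*(u - 2)*(u^2 - 3*u + 2) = (u - 3)*(u - 2)^2*(u - 1)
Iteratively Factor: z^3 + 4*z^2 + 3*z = (z)*(z^2 + 4*z + 3) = z*(z + 3)*(z + 1)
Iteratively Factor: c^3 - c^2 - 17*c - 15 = (c + 3)*(c^2 - 4*c - 5) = (c + 1)*(c + 3)*(c - 5)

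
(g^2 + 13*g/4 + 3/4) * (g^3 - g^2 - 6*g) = g^5 + 9*g^4/4 - 17*g^3/2 - 81*g^2/4 - 9*g/2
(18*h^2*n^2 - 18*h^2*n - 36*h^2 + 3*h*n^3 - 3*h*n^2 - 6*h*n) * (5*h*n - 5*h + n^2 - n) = 90*h^3*n^3 - 180*h^3*n^2 - 90*h^3*n + 180*h^3 + 33*h^2*n^4 - 66*h^2*n^3 - 33*h^2*n^2 + 66*h^2*n + 3*h*n^5 - 6*h*n^4 - 3*h*n^3 + 6*h*n^2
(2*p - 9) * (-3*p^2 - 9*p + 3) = -6*p^3 + 9*p^2 + 87*p - 27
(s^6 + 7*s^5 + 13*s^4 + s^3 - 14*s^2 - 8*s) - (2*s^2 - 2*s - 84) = s^6 + 7*s^5 + 13*s^4 + s^3 - 16*s^2 - 6*s + 84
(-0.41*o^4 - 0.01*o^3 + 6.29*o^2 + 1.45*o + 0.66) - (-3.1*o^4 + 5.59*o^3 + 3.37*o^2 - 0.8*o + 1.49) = 2.69*o^4 - 5.6*o^3 + 2.92*o^2 + 2.25*o - 0.83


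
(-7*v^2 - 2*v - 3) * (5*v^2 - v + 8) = -35*v^4 - 3*v^3 - 69*v^2 - 13*v - 24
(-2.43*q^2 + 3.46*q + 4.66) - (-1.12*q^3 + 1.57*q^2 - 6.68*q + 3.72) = 1.12*q^3 - 4.0*q^2 + 10.14*q + 0.94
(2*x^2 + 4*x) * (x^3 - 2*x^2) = 2*x^5 - 8*x^3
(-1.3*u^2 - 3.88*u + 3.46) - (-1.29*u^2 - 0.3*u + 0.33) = -0.01*u^2 - 3.58*u + 3.13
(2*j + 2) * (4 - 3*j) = -6*j^2 + 2*j + 8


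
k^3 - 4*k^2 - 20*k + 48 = (k - 6)*(k - 2)*(k + 4)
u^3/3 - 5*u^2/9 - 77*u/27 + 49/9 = (u/3 + 1)*(u - 7/3)^2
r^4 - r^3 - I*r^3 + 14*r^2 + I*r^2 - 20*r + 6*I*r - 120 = (r - 3)*(r + 2)*(r - 5*I)*(r + 4*I)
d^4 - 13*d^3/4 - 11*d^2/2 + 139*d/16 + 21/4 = (d - 4)*(d - 3/2)*(d + 1/2)*(d + 7/4)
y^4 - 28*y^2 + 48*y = y*(y - 4)*(y - 2)*(y + 6)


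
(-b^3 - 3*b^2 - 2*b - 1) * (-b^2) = b^5 + 3*b^4 + 2*b^3 + b^2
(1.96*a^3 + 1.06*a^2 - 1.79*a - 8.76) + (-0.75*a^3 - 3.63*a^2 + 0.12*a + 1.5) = 1.21*a^3 - 2.57*a^2 - 1.67*a - 7.26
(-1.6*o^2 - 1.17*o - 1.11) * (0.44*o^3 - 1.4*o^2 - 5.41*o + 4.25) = -0.704*o^5 + 1.7252*o^4 + 9.8056*o^3 + 1.0837*o^2 + 1.0326*o - 4.7175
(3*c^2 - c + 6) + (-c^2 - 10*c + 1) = 2*c^2 - 11*c + 7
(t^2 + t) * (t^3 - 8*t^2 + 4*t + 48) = t^5 - 7*t^4 - 4*t^3 + 52*t^2 + 48*t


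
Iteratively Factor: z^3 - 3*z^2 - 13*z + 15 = (z - 1)*(z^2 - 2*z - 15) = (z - 5)*(z - 1)*(z + 3)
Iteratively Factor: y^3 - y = (y - 1)*(y^2 + y) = y*(y - 1)*(y + 1)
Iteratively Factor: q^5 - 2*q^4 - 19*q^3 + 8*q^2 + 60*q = (q)*(q^4 - 2*q^3 - 19*q^2 + 8*q + 60) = q*(q - 5)*(q^3 + 3*q^2 - 4*q - 12) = q*(q - 5)*(q + 3)*(q^2 - 4) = q*(q - 5)*(q - 2)*(q + 3)*(q + 2)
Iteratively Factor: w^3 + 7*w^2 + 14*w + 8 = (w + 2)*(w^2 + 5*w + 4) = (w + 1)*(w + 2)*(w + 4)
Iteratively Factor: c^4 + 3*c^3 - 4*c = (c + 2)*(c^3 + c^2 - 2*c) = (c + 2)^2*(c^2 - c) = c*(c + 2)^2*(c - 1)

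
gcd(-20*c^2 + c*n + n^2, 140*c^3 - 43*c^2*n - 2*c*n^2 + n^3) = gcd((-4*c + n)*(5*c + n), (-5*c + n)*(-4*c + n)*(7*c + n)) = 4*c - n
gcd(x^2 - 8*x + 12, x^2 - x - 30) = x - 6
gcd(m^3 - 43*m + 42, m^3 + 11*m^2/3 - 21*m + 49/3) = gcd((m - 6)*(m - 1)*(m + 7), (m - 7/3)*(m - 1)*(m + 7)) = m^2 + 6*m - 7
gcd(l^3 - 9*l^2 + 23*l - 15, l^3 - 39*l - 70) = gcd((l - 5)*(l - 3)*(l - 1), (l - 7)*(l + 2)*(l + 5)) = 1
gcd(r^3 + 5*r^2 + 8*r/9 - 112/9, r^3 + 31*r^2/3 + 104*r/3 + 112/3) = r^2 + 19*r/3 + 28/3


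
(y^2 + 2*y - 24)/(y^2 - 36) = (y - 4)/(y - 6)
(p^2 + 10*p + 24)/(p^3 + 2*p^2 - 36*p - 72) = (p + 4)/(p^2 - 4*p - 12)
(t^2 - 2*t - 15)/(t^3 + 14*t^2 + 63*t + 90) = (t - 5)/(t^2 + 11*t + 30)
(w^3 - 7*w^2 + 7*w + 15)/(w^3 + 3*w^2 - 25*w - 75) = (w^2 - 2*w - 3)/(w^2 + 8*w + 15)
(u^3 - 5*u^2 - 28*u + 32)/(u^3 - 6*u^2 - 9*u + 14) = (u^2 - 4*u - 32)/(u^2 - 5*u - 14)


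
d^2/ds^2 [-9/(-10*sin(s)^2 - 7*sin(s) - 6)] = 9*(-400*sin(s)^4 - 210*sin(s)^3 + 791*sin(s)^2 + 462*sin(s) - 22)/(10*sin(s)^2 + 7*sin(s) + 6)^3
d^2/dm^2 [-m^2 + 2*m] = -2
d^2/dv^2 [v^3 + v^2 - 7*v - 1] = 6*v + 2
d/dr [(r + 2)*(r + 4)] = 2*r + 6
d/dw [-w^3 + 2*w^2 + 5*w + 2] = -3*w^2 + 4*w + 5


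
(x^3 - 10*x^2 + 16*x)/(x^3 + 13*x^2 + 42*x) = (x^2 - 10*x + 16)/(x^2 + 13*x + 42)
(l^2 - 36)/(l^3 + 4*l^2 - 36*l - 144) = 1/(l + 4)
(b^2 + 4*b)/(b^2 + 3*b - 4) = b/(b - 1)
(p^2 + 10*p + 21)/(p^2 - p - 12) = (p + 7)/(p - 4)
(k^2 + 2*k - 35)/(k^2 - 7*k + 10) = (k + 7)/(k - 2)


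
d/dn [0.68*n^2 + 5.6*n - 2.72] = 1.36*n + 5.6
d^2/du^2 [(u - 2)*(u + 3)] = 2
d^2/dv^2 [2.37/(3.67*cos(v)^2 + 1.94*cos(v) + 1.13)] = (-127.685172*(1 - cos(v)^2)^2 - 50.621778*cos(v)^3 - 33.44781*cos(v)^2 + 106.43907*cos(v) + 125.867382)/(3.67*cos(v)^2 + 1.94*cos(v) + 1.13)^3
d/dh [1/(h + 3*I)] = -1/(h + 3*I)^2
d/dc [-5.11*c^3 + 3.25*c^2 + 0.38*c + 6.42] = -15.33*c^2 + 6.5*c + 0.38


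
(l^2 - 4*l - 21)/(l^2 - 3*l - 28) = (l + 3)/(l + 4)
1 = 1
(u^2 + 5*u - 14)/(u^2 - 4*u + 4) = (u + 7)/(u - 2)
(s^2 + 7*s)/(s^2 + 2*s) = (s + 7)/(s + 2)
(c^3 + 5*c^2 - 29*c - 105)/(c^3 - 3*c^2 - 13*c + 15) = (c + 7)/(c - 1)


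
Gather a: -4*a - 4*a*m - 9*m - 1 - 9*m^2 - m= a*(-4*m - 4) - 9*m^2 - 10*m - 1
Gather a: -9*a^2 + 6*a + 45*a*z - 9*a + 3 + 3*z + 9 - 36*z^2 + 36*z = -9*a^2 + a*(45*z - 3) - 36*z^2 + 39*z + 12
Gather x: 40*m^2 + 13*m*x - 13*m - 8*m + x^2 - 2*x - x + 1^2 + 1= 40*m^2 - 21*m + x^2 + x*(13*m - 3) + 2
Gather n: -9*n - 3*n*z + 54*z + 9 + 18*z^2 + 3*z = n*(-3*z - 9) + 18*z^2 + 57*z + 9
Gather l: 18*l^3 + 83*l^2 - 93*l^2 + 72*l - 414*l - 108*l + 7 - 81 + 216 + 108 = 18*l^3 - 10*l^2 - 450*l + 250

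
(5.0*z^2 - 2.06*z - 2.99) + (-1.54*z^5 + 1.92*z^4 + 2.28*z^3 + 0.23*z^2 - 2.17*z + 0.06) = -1.54*z^5 + 1.92*z^4 + 2.28*z^3 + 5.23*z^2 - 4.23*z - 2.93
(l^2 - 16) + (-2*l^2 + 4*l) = -l^2 + 4*l - 16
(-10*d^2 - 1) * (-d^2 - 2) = 10*d^4 + 21*d^2 + 2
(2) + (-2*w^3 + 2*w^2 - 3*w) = -2*w^3 + 2*w^2 - 3*w + 2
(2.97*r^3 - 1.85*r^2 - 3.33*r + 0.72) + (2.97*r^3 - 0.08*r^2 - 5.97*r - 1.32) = 5.94*r^3 - 1.93*r^2 - 9.3*r - 0.6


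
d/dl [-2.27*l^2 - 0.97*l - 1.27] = -4.54*l - 0.97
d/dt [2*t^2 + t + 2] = 4*t + 1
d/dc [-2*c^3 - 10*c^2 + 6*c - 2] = -6*c^2 - 20*c + 6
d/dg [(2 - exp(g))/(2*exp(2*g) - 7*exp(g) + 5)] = ((exp(g) - 2)*(4*exp(g) - 7) - 2*exp(2*g) + 7*exp(g) - 5)*exp(g)/(2*exp(2*g) - 7*exp(g) + 5)^2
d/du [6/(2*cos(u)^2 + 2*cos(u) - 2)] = 3*(2*cos(u) + 1)*sin(u)/(-sin(u)^2 + cos(u))^2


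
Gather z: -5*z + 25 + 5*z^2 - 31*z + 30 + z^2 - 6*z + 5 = 6*z^2 - 42*z + 60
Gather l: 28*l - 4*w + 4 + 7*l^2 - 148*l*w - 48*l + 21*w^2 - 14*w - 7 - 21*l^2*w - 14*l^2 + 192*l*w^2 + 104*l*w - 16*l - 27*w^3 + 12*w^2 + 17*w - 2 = l^2*(-21*w - 7) + l*(192*w^2 - 44*w - 36) - 27*w^3 + 33*w^2 - w - 5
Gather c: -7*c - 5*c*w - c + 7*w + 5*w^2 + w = c*(-5*w - 8) + 5*w^2 + 8*w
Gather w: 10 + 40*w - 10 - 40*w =0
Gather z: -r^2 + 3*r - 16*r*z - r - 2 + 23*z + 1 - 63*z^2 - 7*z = -r^2 + 2*r - 63*z^2 + z*(16 - 16*r) - 1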